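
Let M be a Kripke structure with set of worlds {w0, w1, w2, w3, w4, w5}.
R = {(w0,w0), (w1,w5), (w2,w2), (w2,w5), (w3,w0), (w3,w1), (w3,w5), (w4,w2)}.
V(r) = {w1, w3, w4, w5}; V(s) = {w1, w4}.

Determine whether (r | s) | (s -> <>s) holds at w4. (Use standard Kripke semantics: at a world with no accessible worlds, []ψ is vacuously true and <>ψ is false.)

At w4: r | s is true, s -> <>s is false, so (r | s) | (s -> <>s) is true.
  At w4: s is true, <>s is false, so s -> <>s is false.
    At w4: <>s requires s at some successor in {w2}.
      At w2: s is false.
    So <>s is false at w4.

Yes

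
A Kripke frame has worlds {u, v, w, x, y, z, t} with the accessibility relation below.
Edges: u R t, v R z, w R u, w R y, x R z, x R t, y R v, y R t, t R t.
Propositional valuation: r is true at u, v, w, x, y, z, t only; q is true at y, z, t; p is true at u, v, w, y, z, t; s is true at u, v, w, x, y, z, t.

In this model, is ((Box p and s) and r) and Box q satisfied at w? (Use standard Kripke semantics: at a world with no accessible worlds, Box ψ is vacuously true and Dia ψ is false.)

No

Recall that Box ψ holds at a world iff ψ holds at every accessible world, and Dia ψ holds iff ψ holds at some accessible world.
At w: (Box p and s) and r is true, Box q is false, so ((Box p and s) and r) and Box q is false.
  At w: Box p and s is true, r is true, so (Box p and s) and r is true.
    At w: Box p is true, s is true, so Box p and s is true.
      At w: Box p requires p at every successor {u, y}.
        At u: p is true.
        At y: p is true.
      So Box p is true at w.
  At w: Box q requires q at every successor {u, y}.
    q fails at u, so Box q is false at w.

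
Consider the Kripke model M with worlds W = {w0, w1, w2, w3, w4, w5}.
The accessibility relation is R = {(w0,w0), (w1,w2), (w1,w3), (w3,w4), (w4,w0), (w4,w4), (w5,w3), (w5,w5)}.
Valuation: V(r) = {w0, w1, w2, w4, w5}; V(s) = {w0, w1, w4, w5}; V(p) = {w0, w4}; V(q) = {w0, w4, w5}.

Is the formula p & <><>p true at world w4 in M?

Recall that <>ψ holds at a world iff ψ holds at some accessible world.
At w4: p is true, <><>p is true, so p & <><>p is true.
  At w4: <><>p requires <>p at some successor in {w0, w4}.
    <>p holds at w0, so <><>p is true at w4.
      At w0: <>p requires p at some successor in {w0}.
        p holds at w0, so <>p is true at w0.

Yes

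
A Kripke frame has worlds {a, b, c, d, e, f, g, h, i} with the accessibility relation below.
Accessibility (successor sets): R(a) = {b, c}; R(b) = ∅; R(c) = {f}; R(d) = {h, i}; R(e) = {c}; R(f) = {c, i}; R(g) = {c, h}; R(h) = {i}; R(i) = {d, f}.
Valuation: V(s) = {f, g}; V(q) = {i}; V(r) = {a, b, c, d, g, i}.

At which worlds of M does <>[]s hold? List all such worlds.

a, e, f, g

Let φ = <>[]s. Evaluate φ at each world:
  a (successors {b, c}): φ is true.
  b (successors ∅): φ is false.
  c (successors {f}): φ is false.
  d (successors {h, i}): φ is false.
  e (successors {c}): φ is true.
  f (successors {c, i}): φ is true.
  g (successors {c, h}): φ is true.
  h (successors {i}): φ is false.
  i (successors {d, f}): φ is false.
For instance, at h:
  At h: <>[]s requires []s at some successor in {i}.
    At i: []s is false.
  So <>[]s is false at h.
Satisfying worlds: {a, e, f, g}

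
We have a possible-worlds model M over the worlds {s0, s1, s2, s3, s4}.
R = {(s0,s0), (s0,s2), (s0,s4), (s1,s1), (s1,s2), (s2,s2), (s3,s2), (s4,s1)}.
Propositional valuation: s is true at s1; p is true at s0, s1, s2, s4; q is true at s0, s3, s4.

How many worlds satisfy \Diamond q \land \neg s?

Let φ = \Diamond q \land \neg s. Evaluate φ at each world:
  s0 (successors {s0, s2, s4}): φ is true.
  s1 (successors {s1, s2}): φ is false.
  s2 (successors {s2}): φ is false.
  s3 (successors {s2}): φ is false.
  s4 (successors {s1}): φ is false.
For instance, at s2:
  At s2: \Diamond q is false, \neg s is true, so \Diamond q \land \neg s is false.
    At s2: \Diamond q requires q at some successor in {s2}.
      At s2: q is false.
    So \Diamond q is false at s2.
Satisfying worlds: {s0}

1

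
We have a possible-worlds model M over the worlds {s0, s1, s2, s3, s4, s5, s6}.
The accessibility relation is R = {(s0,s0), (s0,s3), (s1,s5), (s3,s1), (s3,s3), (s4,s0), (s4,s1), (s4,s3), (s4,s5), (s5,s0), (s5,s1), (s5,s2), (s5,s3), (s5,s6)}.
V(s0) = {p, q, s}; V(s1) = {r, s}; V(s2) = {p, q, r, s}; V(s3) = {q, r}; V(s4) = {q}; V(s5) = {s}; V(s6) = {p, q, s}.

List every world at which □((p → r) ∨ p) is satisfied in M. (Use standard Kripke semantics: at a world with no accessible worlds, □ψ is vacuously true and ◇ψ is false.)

s0, s1, s2, s3, s4, s5, s6

Let φ = □((p → r) ∨ p). Evaluate φ at each world:
  s0 (successors {s0, s3}): φ is true.
  s1 (successors {s5}): φ is true.
  s2 (successors ∅): φ is true.
  s3 (successors {s1, s3}): φ is true.
  s4 (successors {s0, s1, s3, s5}): φ is true.
  s5 (successors {s0, s1, s2, s3, s6}): φ is true.
  s6 (successors ∅): φ is true.
For instance, at s0:
  At s0: □((p → r) ∨ p) requires (p → r) ∨ p at every successor {s0, s3}.
    At s0: (p → r) ∨ p is true.
    At s3: (p → r) ∨ p is true.
  So □((p → r) ∨ p) is true at s0.
Satisfying worlds: {s0, s1, s2, s3, s4, s5, s6}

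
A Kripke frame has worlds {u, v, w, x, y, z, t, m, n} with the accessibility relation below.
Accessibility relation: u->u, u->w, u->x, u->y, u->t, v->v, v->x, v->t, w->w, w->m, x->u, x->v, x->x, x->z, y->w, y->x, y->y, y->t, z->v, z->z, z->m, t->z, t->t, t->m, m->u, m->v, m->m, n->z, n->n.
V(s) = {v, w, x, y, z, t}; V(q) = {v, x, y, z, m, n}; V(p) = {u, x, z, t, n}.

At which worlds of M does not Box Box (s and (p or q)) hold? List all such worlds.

u, v, w, x, y, z, t, m, n

Let φ = not Box Box (s and (p or q)). Evaluate φ at each world:
  u (successors {u, w, x, y, t}): φ is true.
  v (successors {v, x, t}): φ is true.
  w (successors {w, m}): φ is true.
  x (successors {u, v, x, z}): φ is true.
  y (successors {w, x, y, t}): φ is true.
  z (successors {v, z, m}): φ is true.
  t (successors {z, t, m}): φ is true.
  m (successors {u, v, m}): φ is true.
  n (successors {z, n}): φ is true.
For instance, at v:
  At v: Box Box (s and (p or q)) is false, so not Box Box (s and (p or q)) is true.
    At v: Box Box (s and (p or q)) requires Box (s and (p or q)) at every successor {v, x, t}.
      Box (s and (p or q)) fails at x, so Box Box (s and (p or q)) is false at v.
Satisfying worlds: {u, v, w, x, y, z, t, m, n}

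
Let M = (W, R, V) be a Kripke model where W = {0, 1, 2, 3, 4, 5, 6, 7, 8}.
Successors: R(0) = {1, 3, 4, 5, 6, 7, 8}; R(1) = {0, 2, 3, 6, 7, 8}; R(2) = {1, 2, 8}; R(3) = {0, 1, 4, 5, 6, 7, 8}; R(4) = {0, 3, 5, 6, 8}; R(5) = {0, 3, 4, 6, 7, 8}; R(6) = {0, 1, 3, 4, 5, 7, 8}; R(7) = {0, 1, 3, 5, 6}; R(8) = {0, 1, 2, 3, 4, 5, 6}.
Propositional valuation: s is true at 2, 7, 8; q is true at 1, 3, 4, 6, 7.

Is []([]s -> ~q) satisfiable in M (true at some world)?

Let φ = []([]s -> ~q). Evaluate φ at each world:
  0 (successors {1, 3, 4, 5, 6, 7, 8}): φ is true.
  1 (successors {0, 2, 3, 6, 7, 8}): φ is true.
  2 (successors {1, 2, 8}): φ is true.
  3 (successors {0, 1, 4, 5, 6, 7, 8}): φ is true.
  4 (successors {0, 3, 5, 6, 8}): φ is true.
  5 (successors {0, 3, 4, 6, 7, 8}): φ is true.
  6 (successors {0, 1, 3, 4, 5, 7, 8}): φ is true.
  7 (successors {0, 1, 3, 5, 6}): φ is true.
  8 (successors {0, 1, 2, 3, 4, 5, 6}): φ is true.
Detail at 0 (witness):
  At 0: []([]s -> ~q) requires []s -> ~q at every successor {1, 3, 4, 5, 6, 7, 8}.
    At 1: []s -> ~q is true.
    At 3: []s -> ~q is true.
    At 4: []s -> ~q is true.
    At 5: []s -> ~q is true.
    At 6: []s -> ~q is true.
    At 7: []s -> ~q is true.
    At 8: []s -> ~q is true.
  So []([]s -> ~q) is true at 0.

Yes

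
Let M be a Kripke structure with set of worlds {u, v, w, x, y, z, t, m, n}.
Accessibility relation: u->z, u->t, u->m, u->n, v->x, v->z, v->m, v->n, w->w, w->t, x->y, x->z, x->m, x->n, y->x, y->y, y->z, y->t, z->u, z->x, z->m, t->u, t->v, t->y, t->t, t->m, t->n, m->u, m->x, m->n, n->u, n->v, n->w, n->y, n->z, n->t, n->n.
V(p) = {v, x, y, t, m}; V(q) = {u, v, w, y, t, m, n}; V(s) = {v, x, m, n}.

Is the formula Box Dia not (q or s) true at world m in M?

At m: Box Dia not (q or s) requires Dia not (q or s) at every successor {u, x, n}.
    At u: Dia not (q or s) requires not (q or s) at some successor in {z, t, m, n}.
      not (q or s) holds at z, so Dia not (q or s) is true at u.
    At x: Dia not (q or s) requires not (q or s) at some successor in {y, z, m, n}.
      not (q or s) holds at z, so Dia not (q or s) is true at x.
    At n: Dia not (q or s) requires not (q or s) at some successor in {u, v, w, y, z, t, n}.
      not (q or s) holds at z, so Dia not (q or s) is true at n.
So Box Dia not (q or s) is true at m.

Yes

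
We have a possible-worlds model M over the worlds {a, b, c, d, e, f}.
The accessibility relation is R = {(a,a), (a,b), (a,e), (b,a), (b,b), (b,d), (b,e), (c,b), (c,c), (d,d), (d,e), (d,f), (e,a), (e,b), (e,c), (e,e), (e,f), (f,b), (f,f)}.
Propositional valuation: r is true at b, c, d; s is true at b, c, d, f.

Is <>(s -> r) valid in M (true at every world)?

Yes

Let φ = <>(s -> r). Evaluate φ at each world:
  a (successors {a, b, e}): φ is true.
  b (successors {a, b, d, e}): φ is true.
  c (successors {b, c}): φ is true.
  d (successors {d, e, f}): φ is true.
  e (successors {a, b, c, e, f}): φ is true.
  f (successors {b, f}): φ is true.
For instance, at c:
  At c: <>(s -> r) requires s -> r at some successor in {b, c}.
    s -> r holds at b, so <>(s -> r) is true at c.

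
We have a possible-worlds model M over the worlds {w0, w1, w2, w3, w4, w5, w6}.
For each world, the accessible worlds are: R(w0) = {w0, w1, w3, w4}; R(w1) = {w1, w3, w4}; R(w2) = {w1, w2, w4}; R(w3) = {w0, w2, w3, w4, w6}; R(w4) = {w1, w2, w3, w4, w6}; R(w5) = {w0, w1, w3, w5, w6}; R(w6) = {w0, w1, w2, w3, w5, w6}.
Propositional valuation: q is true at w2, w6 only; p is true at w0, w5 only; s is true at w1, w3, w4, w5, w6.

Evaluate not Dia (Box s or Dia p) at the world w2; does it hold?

No

At w2: Dia (Box s or Dia p) is true, so not Dia (Box s or Dia p) is false.
  At w2: Dia (Box s or Dia p) requires Box s or Dia p at some successor in {w1, w2, w4}.
    Box s or Dia p holds at w1, so Dia (Box s or Dia p) is true at w2.
      At w1: Box s is true, Dia p is false, so Box s or Dia p is true.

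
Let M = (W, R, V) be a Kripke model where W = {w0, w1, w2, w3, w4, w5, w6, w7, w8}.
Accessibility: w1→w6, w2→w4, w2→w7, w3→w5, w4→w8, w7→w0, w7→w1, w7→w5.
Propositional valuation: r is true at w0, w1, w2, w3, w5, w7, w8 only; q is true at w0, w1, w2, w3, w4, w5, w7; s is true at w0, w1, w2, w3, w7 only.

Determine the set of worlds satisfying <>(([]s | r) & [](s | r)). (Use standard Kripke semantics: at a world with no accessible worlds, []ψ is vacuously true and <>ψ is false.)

w1, w2, w3, w4, w7

Let φ = <>(([]s | r) & [](s | r)). Evaluate φ at each world:
  w0 (successors ∅): φ is false.
  w1 (successors {w6}): φ is true.
  w2 (successors {w4, w7}): φ is true.
  w3 (successors {w5}): φ is true.
  w4 (successors {w8}): φ is true.
  w5 (successors ∅): φ is false.
  w6 (successors ∅): φ is false.
  w7 (successors {w0, w1, w5}): φ is true.
  w8 (successors ∅): φ is false.
For instance, at w2:
  At w2: <>(([]s | r) & [](s | r)) requires ([]s | r) & [](s | r) at some successor in {w4, w7}.
    ([]s | r) & [](s | r) holds at w7, so <>(([]s | r) & [](s | r)) is true at w2.
      At w7: []s | r is true, [](s | r) is true, so ([]s | r) & [](s | r) is true.
Satisfying worlds: {w1, w2, w3, w4, w7}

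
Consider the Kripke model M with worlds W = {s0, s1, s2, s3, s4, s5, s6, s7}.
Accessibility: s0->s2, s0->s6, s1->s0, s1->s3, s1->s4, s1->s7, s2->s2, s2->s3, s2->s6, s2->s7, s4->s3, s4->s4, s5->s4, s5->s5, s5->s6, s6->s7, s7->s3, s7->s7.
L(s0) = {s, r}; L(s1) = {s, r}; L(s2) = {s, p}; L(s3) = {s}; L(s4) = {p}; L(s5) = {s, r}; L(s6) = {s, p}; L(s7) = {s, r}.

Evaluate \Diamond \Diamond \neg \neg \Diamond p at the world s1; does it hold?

At s1: \Diamond \Diamond \neg \neg \Diamond p requires \Diamond \neg \neg \Diamond p at some successor in {s0, s3, s4, s7}.
  \Diamond \neg \neg \Diamond p holds at s0, so \Diamond \Diamond \neg \neg \Diamond p is true at s1.
    At s0: \Diamond \neg \neg \Diamond p requires \neg \neg \Diamond p at some successor in {s2, s6}.
      \neg \neg \Diamond p holds at s2, so \Diamond \neg \neg \Diamond p is true at s0.

Yes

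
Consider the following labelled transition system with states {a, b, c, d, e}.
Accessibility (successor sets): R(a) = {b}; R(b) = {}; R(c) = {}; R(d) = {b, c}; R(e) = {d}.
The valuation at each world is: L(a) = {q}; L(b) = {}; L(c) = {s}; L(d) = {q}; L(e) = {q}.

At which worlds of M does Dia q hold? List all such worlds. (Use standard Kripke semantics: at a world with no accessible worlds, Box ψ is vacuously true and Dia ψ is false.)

Let φ = Dia q. Evaluate φ at each world:
  a (successors {b}): φ is false.
  b (successors ∅): φ is false.
  c (successors ∅): φ is false.
  d (successors {b, c}): φ is false.
  e (successors {d}): φ is true.
For instance, at e:
  At e: Dia q requires q at some successor in {d}.
    q holds at d, so Dia q is true at e.
Satisfying worlds: {e}

e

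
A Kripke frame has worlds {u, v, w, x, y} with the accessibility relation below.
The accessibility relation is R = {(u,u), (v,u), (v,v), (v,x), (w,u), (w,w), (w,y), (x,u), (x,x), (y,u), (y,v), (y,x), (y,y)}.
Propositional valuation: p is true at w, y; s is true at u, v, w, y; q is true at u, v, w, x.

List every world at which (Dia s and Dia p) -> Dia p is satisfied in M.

u, v, w, x, y

Let φ = (Dia s and Dia p) -> Dia p. Evaluate φ at each world:
  u (successors {u}): φ is true.
  v (successors {u, v, x}): φ is true.
  w (successors {u, w, y}): φ is true.
  x (successors {u, x}): φ is true.
  y (successors {u, v, x, y}): φ is true.
For instance, at v:
  At v: Dia s and Dia p is false, Dia p is false, so (Dia s and Dia p) -> Dia p is true.
    At v: Dia s is true, Dia p is false, so Dia s and Dia p is false.
      At v: Dia s requires s at some successor in {u, v, x}.
        s holds at u, so Dia s is true at v.
      At v: Dia p requires p at some successor in {u, v, x}.
        At u: p is false.
        At v: p is false.
        At x: p is false.
      So Dia p is false at v.
    At v: Dia p requires p at some successor in {u, v, x}.
      At u: p is false.
      At v: p is false.
      At x: p is false.
    So Dia p is false at v.
Satisfying worlds: {u, v, w, x, y}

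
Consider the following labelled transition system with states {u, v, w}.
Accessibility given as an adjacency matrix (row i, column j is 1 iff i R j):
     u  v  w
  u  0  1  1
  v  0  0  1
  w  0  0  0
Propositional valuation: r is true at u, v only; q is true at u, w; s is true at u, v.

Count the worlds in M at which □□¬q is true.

Recall that □ψ holds at a world iff ψ holds at every accessible world, and ◇ψ holds iff ψ holds at some accessible world.
Let φ = □□¬q. Evaluate φ at each world:
  u (successors {v, w}): φ is false.
  v (successors {w}): φ is true.
  w (successors ∅): φ is true.
For instance, at u:
  At u: □□¬q requires □¬q at every successor {v, w}.
    □¬q fails at v, so □□¬q is false at u.
      At v: □¬q requires ¬q at every successor {w}.
        ¬q fails at w, so □¬q is false at v.
Satisfying worlds: {v, w}

2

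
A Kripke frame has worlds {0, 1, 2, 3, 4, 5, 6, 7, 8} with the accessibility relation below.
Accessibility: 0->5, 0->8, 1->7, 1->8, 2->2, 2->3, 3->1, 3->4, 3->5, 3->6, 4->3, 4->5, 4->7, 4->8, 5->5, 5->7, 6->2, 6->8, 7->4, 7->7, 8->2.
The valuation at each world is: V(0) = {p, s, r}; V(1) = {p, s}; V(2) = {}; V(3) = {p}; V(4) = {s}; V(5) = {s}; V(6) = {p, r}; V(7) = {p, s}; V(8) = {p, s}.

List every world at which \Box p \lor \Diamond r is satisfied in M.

1, 3

Recall that \Box ψ holds at a world iff ψ holds at every accessible world, and \Diamond ψ holds iff ψ holds at some accessible world.
Let φ = \Box p \lor \Diamond r. Evaluate φ at each world:
  0 (successors {5, 8}): φ is false.
  1 (successors {7, 8}): φ is true.
  2 (successors {2, 3}): φ is false.
  3 (successors {1, 4, 5, 6}): φ is true.
  4 (successors {3, 5, 7, 8}): φ is false.
  5 (successors {5, 7}): φ is false.
  6 (successors {2, 8}): φ is false.
  7 (successors {4, 7}): φ is false.
  8 (successors {2}): φ is false.
For instance, at 5:
  At 5: \Box p is false, \Diamond r is false, so \Box p \lor \Diamond r is false.
    At 5: \Box p requires p at every successor {5, 7}.
      p fails at 5, so \Box p is false at 5.
    At 5: \Diamond r requires r at some successor in {5, 7}.
      At 5: r is false.
      At 7: r is false.
    So \Diamond r is false at 5.
Satisfying worlds: {1, 3}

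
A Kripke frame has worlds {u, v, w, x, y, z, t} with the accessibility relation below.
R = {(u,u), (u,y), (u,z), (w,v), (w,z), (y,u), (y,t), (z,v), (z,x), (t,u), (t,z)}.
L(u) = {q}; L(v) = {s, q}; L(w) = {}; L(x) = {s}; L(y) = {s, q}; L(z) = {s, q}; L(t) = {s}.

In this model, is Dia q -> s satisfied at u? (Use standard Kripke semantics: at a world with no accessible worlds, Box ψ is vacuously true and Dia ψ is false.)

At u: Dia q is true, s is false, so Dia q -> s is false.
  At u: Dia q requires q at some successor in {u, y, z}.
    q holds at u, so Dia q is true at u.

No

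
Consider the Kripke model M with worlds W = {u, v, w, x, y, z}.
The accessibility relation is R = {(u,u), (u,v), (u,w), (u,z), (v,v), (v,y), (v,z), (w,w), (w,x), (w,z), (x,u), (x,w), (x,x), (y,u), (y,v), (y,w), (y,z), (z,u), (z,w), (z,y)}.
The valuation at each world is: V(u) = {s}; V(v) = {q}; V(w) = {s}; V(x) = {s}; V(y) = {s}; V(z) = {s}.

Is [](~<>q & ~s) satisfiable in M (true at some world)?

Let φ = [](~<>q & ~s). Evaluate φ at each world:
  u (successors {u, v, w, z}): φ is false.
  v (successors {v, y, z}): φ is false.
  w (successors {w, x, z}): φ is false.
  x (successors {u, w, x}): φ is false.
  y (successors {u, v, w, z}): φ is false.
  z (successors {u, w, y}): φ is false.
For instance, at v:
  At v: [](~<>q & ~s) requires ~<>q & ~s at every successor {v, y, z}.
    ~<>q & ~s fails at v, so [](~<>q & ~s) is false at v.
      At v: ~<>q is false, ~s is true, so ~<>q & ~s is false.

No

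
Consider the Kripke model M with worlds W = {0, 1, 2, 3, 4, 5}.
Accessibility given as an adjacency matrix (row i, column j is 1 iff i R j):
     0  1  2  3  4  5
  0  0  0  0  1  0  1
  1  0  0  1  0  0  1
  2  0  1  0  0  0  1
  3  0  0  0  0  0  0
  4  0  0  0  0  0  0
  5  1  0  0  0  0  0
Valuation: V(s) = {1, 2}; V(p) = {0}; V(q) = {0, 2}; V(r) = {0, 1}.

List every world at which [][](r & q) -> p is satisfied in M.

0, 1, 2, 5

Let φ = [][](r & q) -> p. Evaluate φ at each world:
  0 (successors {3, 5}): φ is true.
  1 (successors {2, 5}): φ is true.
  2 (successors {1, 5}): φ is true.
  3 (successors ∅): φ is false.
  4 (successors ∅): φ is false.
  5 (successors {0}): φ is true.
For instance, at 2:
  At 2: [][](r & q) is false, p is false, so [][](r & q) -> p is true.
    At 2: [][](r & q) requires [](r & q) at every successor {1, 5}.
      [](r & q) fails at 1, so [][](r & q) is false at 2.
Satisfying worlds: {0, 1, 2, 5}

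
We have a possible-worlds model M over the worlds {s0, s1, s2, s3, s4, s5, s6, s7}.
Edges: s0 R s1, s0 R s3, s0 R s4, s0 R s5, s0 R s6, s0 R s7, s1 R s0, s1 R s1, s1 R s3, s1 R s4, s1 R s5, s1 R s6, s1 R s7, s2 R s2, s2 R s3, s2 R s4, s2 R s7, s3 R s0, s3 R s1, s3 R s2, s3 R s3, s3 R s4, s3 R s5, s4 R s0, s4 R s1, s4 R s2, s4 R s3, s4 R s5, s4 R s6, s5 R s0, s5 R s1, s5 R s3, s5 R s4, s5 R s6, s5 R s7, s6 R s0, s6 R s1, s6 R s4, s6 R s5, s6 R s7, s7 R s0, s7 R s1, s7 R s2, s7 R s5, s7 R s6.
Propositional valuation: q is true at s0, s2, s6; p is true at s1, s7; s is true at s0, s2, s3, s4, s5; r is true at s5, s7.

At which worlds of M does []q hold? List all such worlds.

Recall that []ψ holds at a world iff ψ holds at every accessible world, and <>ψ holds iff ψ holds at some accessible world.
Let φ = []q. Evaluate φ at each world:
  s0 (successors {s1, s3, s4, s5, s6, s7}): φ is false.
  s1 (successors {s0, s1, s3, s4, s5, s6, s7}): φ is false.
  s2 (successors {s2, s3, s4, s7}): φ is false.
  s3 (successors {s0, s1, s2, s3, s4, s5}): φ is false.
  s4 (successors {s0, s1, s2, s3, s5, s6}): φ is false.
  s5 (successors {s0, s1, s3, s4, s6, s7}): φ is false.
  s6 (successors {s0, s1, s4, s5, s7}): φ is false.
  s7 (successors {s0, s1, s2, s5, s6}): φ is false.
For instance, at s1:
  At s1: []q requires q at every successor {s0, s1, s3, s4, s5, s6, s7}.
    q fails at s1, so []q is false at s1.
Satisfying worlds: none.

none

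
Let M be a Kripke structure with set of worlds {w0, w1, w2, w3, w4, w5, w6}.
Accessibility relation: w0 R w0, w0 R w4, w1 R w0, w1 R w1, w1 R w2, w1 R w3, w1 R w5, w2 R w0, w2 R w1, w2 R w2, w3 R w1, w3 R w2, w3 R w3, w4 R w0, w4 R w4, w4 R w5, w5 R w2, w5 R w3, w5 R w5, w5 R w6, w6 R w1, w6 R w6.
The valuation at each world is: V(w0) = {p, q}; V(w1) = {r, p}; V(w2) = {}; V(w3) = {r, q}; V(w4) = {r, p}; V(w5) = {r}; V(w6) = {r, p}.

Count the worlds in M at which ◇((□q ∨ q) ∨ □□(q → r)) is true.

6

Let φ = ◇((□q ∨ q) ∨ □□(q → r)). Evaluate φ at each world:
  w0 (successors {w0, w4}): φ is true.
  w1 (successors {w0, w1, w2, w3, w5}): φ is true.
  w2 (successors {w0, w1, w2}): φ is true.
  w3 (successors {w1, w2, w3}): φ is true.
  w4 (successors {w0, w4, w5}): φ is true.
  w5 (successors {w2, w3, w5, w6}): φ is true.
  w6 (successors {w1, w6}): φ is false.
For instance, at w0:
  At w0: ◇((□q ∨ q) ∨ □□(q → r)) requires (□q ∨ q) ∨ □□(q → r) at some successor in {w0, w4}.
    (□q ∨ q) ∨ □□(q → r) holds at w0, so ◇((□q ∨ q) ∨ □□(q → r)) is true at w0.
      At w0: □q ∨ q is true, □□(q → r) is false, so (□q ∨ q) ∨ □□(q → r) is true.
Satisfying worlds: {w0, w1, w2, w3, w4, w5}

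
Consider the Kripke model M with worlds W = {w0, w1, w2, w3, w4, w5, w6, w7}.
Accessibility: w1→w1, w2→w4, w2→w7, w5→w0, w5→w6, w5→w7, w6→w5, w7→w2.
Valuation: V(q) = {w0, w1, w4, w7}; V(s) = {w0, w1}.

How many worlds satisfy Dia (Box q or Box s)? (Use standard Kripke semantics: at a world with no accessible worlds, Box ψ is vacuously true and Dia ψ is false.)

4

Let φ = Dia (Box q or Box s). Evaluate φ at each world:
  w0 (successors ∅): φ is false.
  w1 (successors {w1}): φ is true.
  w2 (successors {w4, w7}): φ is true.
  w3 (successors ∅): φ is false.
  w4 (successors ∅): φ is false.
  w5 (successors {w0, w6, w7}): φ is true.
  w6 (successors {w5}): φ is false.
  w7 (successors {w2}): φ is true.
For instance, at w5:
  At w5: Dia (Box q or Box s) requires Box q or Box s at some successor in {w0, w6, w7}.
    Box q or Box s holds at w0, so Dia (Box q or Box s) is true at w5.
      At w0: Box q is true, Box s is true, so Box q or Box s is true.
Satisfying worlds: {w1, w2, w5, w7}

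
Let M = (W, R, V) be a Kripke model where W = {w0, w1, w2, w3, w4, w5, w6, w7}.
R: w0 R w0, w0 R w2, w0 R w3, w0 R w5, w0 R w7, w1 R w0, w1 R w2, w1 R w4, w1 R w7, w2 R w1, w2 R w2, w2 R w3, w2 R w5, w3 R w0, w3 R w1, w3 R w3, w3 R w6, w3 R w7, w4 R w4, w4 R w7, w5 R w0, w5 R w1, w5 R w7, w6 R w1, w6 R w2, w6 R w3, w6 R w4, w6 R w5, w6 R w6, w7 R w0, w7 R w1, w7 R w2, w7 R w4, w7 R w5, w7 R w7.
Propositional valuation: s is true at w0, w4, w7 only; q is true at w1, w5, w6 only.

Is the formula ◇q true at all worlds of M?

No

Let φ = ◇q. Evaluate φ at each world:
  w0 (successors {w0, w2, w3, w5, w7}): φ is true.
  w1 (successors {w0, w2, w4, w7}): φ is false.
  w2 (successors {w1, w2, w3, w5}): φ is true.
  w3 (successors {w0, w1, w3, w6, w7}): φ is true.
  w4 (successors {w4, w7}): φ is false.
  w5 (successors {w0, w1, w7}): φ is true.
  w6 (successors {w1, w2, w3, w4, w5, w6}): φ is true.
  w7 (successors {w0, w1, w2, w4, w5, w7}): φ is true.
Detail at w1 (counterexample):
  At w1: ◇q requires q at some successor in {w0, w2, w4, w7}.
    At w0: q is false.
    At w2: q is false.
    At w4: q is false.
    At w7: q is false.
  So ◇q is false at w1.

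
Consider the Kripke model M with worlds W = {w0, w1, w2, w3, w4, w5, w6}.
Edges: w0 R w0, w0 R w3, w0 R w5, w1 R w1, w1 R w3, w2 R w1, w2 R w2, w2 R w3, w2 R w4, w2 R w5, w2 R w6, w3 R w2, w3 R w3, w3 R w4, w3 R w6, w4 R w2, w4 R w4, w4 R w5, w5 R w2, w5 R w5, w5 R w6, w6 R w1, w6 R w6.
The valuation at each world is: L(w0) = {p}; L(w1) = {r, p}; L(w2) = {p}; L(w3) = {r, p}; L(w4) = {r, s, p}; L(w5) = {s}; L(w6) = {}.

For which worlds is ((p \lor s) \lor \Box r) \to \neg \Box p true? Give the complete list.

Let φ = ((p \lor s) \lor \Box r) \to \neg \Box p. Evaluate φ at each world:
  w0 (successors {w0, w3, w5}): φ is true.
  w1 (successors {w1, w3}): φ is false.
  w2 (successors {w1, w2, w3, w4, w5, w6}): φ is true.
  w3 (successors {w2, w3, w4, w6}): φ is true.
  w4 (successors {w2, w4, w5}): φ is true.
  w5 (successors {w2, w5, w6}): φ is true.
  w6 (successors {w1, w6}): φ is true.
For instance, at w6:
  At w6: (p \lor s) \lor \Box r is false, \neg \Box p is true, so ((p \lor s) \lor \Box r) \to \neg \Box p is true.
    At w6: p \lor s is false, \Box r is false, so (p \lor s) \lor \Box r is false.
      At w6: \Box r requires r at every successor {w1, w6}.
        r fails at w6, so \Box r is false at w6.
    At w6: \Box p is false, so \neg \Box p is true.
      At w6: \Box p requires p at every successor {w1, w6}.
        p fails at w6, so \Box p is false at w6.
Satisfying worlds: {w0, w2, w3, w4, w5, w6}

w0, w2, w3, w4, w5, w6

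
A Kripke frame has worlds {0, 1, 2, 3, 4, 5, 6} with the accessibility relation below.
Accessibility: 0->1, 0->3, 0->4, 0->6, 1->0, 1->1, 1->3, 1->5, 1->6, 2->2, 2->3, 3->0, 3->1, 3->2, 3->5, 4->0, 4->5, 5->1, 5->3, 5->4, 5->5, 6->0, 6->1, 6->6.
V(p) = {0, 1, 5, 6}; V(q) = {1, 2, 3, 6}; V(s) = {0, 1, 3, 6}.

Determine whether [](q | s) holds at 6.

Yes

Recall that []ψ holds at a world iff ψ holds at every accessible world, and <>ψ holds iff ψ holds at some accessible world.
At 6: [](q | s) requires q | s at every successor {0, 1, 6}.
  At 0: q | s is true.
  At 1: q | s is true.
  At 6: q | s is true.
So [](q | s) is true at 6.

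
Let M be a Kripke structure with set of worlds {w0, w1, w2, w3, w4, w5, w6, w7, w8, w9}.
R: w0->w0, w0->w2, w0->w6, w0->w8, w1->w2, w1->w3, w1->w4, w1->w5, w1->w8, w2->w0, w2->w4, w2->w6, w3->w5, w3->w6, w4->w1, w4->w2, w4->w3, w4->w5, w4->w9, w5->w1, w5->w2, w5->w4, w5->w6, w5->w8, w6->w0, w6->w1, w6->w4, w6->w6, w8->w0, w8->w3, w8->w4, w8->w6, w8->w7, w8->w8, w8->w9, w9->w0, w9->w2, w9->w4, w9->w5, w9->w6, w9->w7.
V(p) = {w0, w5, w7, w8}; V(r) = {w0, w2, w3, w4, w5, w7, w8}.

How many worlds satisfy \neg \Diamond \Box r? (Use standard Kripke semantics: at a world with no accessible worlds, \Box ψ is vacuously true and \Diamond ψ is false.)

Let φ = \neg \Diamond \Box r. Evaluate φ at each world:
  w0 (successors {w0, w2, w6, w8}): φ is true.
  w1 (successors {w2, w3, w4, w5, w8}): φ is true.
  w2 (successors {w0, w4, w6}): φ is true.
  w3 (successors {w5, w6}): φ is true.
  w4 (successors {w1, w2, w3, w5, w9}): φ is false.
  w5 (successors {w1, w2, w4, w6, w8}): φ is false.
  w6 (successors {w0, w1, w4, w6}): φ is false.
  w7 (successors ∅): φ is true.
  w8 (successors {w0, w3, w4, w6, w7, w8, w9}): φ is false.
  w9 (successors {w0, w2, w4, w5, w6, w7}): φ is false.
For instance, at w6:
  At w6: \Diamond \Box r is true, so \neg \Diamond \Box r is false.
    At w6: \Diamond \Box r requires \Box r at some successor in {w0, w1, w4, w6}.
      \Box r holds at w1, so \Diamond \Box r is true at w6.
Satisfying worlds: {w0, w1, w2, w3, w7}

5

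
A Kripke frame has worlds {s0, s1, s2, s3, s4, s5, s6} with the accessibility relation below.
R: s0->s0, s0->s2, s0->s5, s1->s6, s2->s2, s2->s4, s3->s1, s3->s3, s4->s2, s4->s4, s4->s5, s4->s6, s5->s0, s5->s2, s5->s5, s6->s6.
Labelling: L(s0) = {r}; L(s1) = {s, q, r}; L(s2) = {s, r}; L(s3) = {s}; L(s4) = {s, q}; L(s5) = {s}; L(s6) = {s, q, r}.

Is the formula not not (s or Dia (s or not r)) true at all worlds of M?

Recall that Dia ψ holds at a world iff ψ holds at some accessible world.
Let φ = not not (s or Dia (s or not r)). Evaluate φ at each world:
  s0 (successors {s0, s2, s5}): φ is true.
  s1 (successors {s6}): φ is true.
  s2 (successors {s2, s4}): φ is true.
  s3 (successors {s1, s3}): φ is true.
  s4 (successors {s2, s4, s5, s6}): φ is true.
  s5 (successors {s0, s2, s5}): φ is true.
  s6 (successors {s6}): φ is true.
For instance, at s0:
  At s0: not (s or Dia (s or not r)) is false, so not not (s or Dia (s or not r)) is true.
    At s0: s or Dia (s or not r) is true, so not (s or Dia (s or not r)) is false.
      At s0: s is false, Dia (s or not r) is true, so s or Dia (s or not r) is true.

Yes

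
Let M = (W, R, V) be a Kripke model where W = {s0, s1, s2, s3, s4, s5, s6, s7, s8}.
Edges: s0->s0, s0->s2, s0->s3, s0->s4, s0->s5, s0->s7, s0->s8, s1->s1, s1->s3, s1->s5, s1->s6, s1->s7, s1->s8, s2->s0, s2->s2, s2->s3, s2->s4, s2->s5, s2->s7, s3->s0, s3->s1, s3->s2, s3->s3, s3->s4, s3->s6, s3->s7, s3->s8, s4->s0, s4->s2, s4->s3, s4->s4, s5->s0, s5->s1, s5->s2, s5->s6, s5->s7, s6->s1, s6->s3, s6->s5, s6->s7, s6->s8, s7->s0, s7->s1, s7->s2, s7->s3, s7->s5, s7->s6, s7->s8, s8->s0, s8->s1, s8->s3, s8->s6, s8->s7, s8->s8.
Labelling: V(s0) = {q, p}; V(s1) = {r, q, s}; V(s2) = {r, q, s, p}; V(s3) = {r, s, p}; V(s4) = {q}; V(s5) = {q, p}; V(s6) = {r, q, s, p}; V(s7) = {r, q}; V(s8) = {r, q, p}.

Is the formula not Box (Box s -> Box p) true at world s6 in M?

At s6: Box (Box s -> Box p) is true, so not Box (Box s -> Box p) is false.
  At s6: Box (Box s -> Box p) requires Box s -> Box p at every successor {s1, s3, s5, s7, s8}.
    At s1: Box s -> Box p is true.
    At s3: Box s -> Box p is true.
    At s5: Box s -> Box p is true.
    At s7: Box s -> Box p is true.
    At s8: Box s -> Box p is true.
  So Box (Box s -> Box p) is true at s6.

No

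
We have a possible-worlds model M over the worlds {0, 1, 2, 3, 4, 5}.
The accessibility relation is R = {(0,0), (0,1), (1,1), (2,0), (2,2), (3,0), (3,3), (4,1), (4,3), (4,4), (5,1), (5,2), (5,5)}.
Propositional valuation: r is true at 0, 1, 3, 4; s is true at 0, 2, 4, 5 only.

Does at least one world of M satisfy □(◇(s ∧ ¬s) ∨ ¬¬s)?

Yes

Let φ = □(◇(s ∧ ¬s) ∨ ¬¬s). Evaluate φ at each world:
  0 (successors {0, 1}): φ is false.
  1 (successors {1}): φ is false.
  2 (successors {0, 2}): φ is true.
  3 (successors {0, 3}): φ is false.
  4 (successors {1, 3, 4}): φ is false.
  5 (successors {1, 2, 5}): φ is false.
Detail at 2 (witness):
  At 2: □(◇(s ∧ ¬s) ∨ ¬¬s) requires ◇(s ∧ ¬s) ∨ ¬¬s at every successor {0, 2}.
      At 0: ◇(s ∧ ¬s) is false, ¬¬s is true, so ◇(s ∧ ¬s) ∨ ¬¬s is true.
      At 2: ◇(s ∧ ¬s) is false, ¬¬s is true, so ◇(s ∧ ¬s) ∨ ¬¬s is true.
  So □(◇(s ∧ ¬s) ∨ ¬¬s) is true at 2.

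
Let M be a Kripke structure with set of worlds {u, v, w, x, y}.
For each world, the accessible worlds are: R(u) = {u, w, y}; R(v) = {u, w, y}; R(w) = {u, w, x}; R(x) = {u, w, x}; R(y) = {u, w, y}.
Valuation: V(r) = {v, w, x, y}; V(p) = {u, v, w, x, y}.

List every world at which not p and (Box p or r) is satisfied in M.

Let φ = not p and (Box p or r). Evaluate φ at each world:
  u (successors {u, w, y}): φ is false.
  v (successors {u, w, y}): φ is false.
  w (successors {u, w, x}): φ is false.
  x (successors {u, w, x}): φ is false.
  y (successors {u, w, y}): φ is false.
For instance, at u:
  At u: not p is false, Box p or r is true, so not p and (Box p or r) is false.
    At u: Box p is true, r is false, so Box p or r is true.
      At u: Box p requires p at every successor {u, w, y}.
        At u: p is true.
        At w: p is true.
        At y: p is true.
      So Box p is true at u.
Satisfying worlds: none.

none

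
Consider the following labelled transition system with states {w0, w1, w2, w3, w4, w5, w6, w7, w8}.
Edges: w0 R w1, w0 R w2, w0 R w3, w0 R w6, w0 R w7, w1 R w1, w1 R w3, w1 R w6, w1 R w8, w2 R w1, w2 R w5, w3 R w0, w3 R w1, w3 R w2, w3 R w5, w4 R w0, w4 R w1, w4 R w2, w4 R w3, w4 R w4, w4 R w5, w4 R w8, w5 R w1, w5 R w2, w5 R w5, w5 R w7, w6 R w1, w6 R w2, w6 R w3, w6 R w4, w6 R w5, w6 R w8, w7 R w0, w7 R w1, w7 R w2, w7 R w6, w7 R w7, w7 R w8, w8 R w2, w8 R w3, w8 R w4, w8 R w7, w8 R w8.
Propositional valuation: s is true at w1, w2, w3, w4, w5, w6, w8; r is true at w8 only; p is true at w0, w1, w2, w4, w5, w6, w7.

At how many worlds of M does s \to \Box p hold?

Recall that \Box ψ holds at a world iff ψ holds at every accessible world, and \Diamond ψ holds iff ψ holds at some accessible world.
Let φ = s \to \Box p. Evaluate φ at each world:
  w0 (successors {w1, w2, w3, w6, w7}): φ is true.
  w1 (successors {w1, w3, w6, w8}): φ is false.
  w2 (successors {w1, w5}): φ is true.
  w3 (successors {w0, w1, w2, w5}): φ is true.
  w4 (successors {w0, w1, w2, w3, w4, w5, w8}): φ is false.
  w5 (successors {w1, w2, w5, w7}): φ is true.
  w6 (successors {w1, w2, w3, w4, w5, w8}): φ is false.
  w7 (successors {w0, w1, w2, w6, w7, w8}): φ is true.
  w8 (successors {w2, w3, w4, w7, w8}): φ is false.
For instance, at w7:
  At w7: s is false, \Box p is false, so s \to \Box p is true.
    At w7: \Box p requires p at every successor {w0, w1, w2, w6, w7, w8}.
      p fails at w8, so \Box p is false at w7.
Satisfying worlds: {w0, w2, w3, w5, w7}

5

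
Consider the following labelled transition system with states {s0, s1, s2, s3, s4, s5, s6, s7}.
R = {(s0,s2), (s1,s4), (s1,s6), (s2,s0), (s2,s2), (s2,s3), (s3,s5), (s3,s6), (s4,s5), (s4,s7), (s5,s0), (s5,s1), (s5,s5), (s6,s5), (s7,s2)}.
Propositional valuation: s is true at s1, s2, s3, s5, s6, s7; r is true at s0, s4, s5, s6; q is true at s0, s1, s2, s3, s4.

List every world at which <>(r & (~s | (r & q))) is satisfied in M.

Let φ = <>(r & (~s | (r & q))). Evaluate φ at each world:
  s0 (successors {s2}): φ is false.
  s1 (successors {s4, s6}): φ is true.
  s2 (successors {s0, s2, s3}): φ is true.
  s3 (successors {s5, s6}): φ is false.
  s4 (successors {s5, s7}): φ is false.
  s5 (successors {s0, s1, s5}): φ is true.
  s6 (successors {s5}): φ is false.
  s7 (successors {s2}): φ is false.
For instance, at s0:
  At s0: <>(r & (~s | (r & q))) requires r & (~s | (r & q)) at some successor in {s2}.
    At s2: r & (~s | (r & q)) is false.
  So <>(r & (~s | (r & q))) is false at s0.
Satisfying worlds: {s1, s2, s5}

s1, s2, s5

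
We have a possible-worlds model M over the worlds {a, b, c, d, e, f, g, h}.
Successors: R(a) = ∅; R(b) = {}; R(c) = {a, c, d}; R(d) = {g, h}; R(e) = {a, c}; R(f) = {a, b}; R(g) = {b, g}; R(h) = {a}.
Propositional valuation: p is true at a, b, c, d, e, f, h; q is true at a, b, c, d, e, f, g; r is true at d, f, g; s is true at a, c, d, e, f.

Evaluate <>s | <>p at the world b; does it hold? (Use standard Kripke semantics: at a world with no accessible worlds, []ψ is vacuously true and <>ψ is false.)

At b: <>s is false, <>p is false, so <>s | <>p is false.
  At b: no accessible worlds, so <>s is false.
  At b: no accessible worlds, so <>p is false.

No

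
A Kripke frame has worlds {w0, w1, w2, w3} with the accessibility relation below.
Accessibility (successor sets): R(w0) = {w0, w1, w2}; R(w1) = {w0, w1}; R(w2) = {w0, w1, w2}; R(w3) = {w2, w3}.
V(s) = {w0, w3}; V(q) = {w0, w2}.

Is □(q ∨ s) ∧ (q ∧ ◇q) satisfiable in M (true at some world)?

Let φ = □(q ∨ s) ∧ (q ∧ ◇q). Evaluate φ at each world:
  w0 (successors {w0, w1, w2}): φ is false.
  w1 (successors {w0, w1}): φ is false.
  w2 (successors {w0, w1, w2}): φ is false.
  w3 (successors {w2, w3}): φ is false.
For instance, at w3:
  At w3: □(q ∨ s) is true, q ∧ ◇q is false, so □(q ∨ s) ∧ (q ∧ ◇q) is false.
    At w3: □(q ∨ s) requires q ∨ s at every successor {w2, w3}.
      At w2: q ∨ s is true.
      At w3: q ∨ s is true.
    So □(q ∨ s) is true at w3.
    At w3: q is false, ◇q is true, so q ∧ ◇q is false.
      At w3: ◇q requires q at some successor in {w2, w3}.
        q holds at w2, so ◇q is true at w3.

No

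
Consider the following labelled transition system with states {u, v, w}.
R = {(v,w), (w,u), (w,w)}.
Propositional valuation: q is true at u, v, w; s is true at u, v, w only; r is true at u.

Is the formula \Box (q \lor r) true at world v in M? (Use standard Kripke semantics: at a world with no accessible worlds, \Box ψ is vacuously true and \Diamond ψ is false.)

At v: \Box (q \lor r) requires q \lor r at every successor {w}.
  At w: q \lor r is true.
So \Box (q \lor r) is true at v.

Yes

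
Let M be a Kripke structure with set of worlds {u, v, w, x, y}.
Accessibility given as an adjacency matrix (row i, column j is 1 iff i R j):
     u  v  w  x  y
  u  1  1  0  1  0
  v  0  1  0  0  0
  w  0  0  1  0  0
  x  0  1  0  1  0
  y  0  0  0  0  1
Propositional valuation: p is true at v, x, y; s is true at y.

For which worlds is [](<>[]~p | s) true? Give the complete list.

w, y

Let φ = [](<>[]~p | s). Evaluate φ at each world:
  u (successors {u, v, x}): φ is false.
  v (successors {v}): φ is false.
  w (successors {w}): φ is true.
  x (successors {v, x}): φ is false.
  y (successors {y}): φ is true.
For instance, at u:
  At u: [](<>[]~p | s) requires <>[]~p | s at every successor {u, v, x}.
    <>[]~p | s fails at u, so [](<>[]~p | s) is false at u.
      At u: <>[]~p is false, s is false, so <>[]~p | s is false.
Satisfying worlds: {w, y}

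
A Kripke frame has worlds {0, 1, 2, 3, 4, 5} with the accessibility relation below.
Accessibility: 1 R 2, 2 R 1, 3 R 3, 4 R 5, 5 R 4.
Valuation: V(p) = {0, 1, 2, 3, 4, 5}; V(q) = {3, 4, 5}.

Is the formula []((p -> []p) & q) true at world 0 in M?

At 0: no accessible worlds, so []((p -> []p) & q) holds vacuously.

Yes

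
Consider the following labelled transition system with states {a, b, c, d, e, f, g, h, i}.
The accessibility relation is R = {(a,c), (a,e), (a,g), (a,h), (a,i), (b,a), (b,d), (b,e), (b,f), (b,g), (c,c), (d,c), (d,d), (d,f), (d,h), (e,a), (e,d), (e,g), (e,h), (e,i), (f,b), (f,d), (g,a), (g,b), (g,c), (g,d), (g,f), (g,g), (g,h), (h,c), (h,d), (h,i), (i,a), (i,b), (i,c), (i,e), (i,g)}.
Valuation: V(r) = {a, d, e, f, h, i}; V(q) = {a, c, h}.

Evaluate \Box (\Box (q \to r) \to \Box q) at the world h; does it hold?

Yes

At h: \Box (\Box (q \to r) \to \Box q) requires \Box (q \to r) \to \Box q at every successor {c, d, i}.
    At c: \Box (q \to r) is false, \Box q is true, so \Box (q \to r) \to \Box q is true.
      At c: \Box (q \to r) requires q \to r at every successor {c}.
        q \to r fails at c, so \Box (q \to r) is false at c.
      At c: \Box q requires q at every successor {c}.
        At c: q is true.
      So \Box q is true at c.
    At d: \Box (q \to r) is false, \Box q is false, so \Box (q \to r) \to \Box q is true.
      At d: \Box (q \to r) requires q \to r at every successor {c, d, f, h}.
        q \to r fails at c, so \Box (q \to r) is false at d.
      At d: \Box q requires q at every successor {c, d, f, h}.
        q fails at d, so \Box q is false at d.
    At i: \Box (q \to r) is false, \Box q is false, so \Box (q \to r) \to \Box q is true.
      At i: \Box (q \to r) requires q \to r at every successor {a, b, c, e, g}.
        q \to r fails at c, so \Box (q \to r) is false at i.
      At i: \Box q requires q at every successor {a, b, c, e, g}.
        q fails at b, so \Box q is false at i.
So \Box (\Box (q \to r) \to \Box q) is true at h.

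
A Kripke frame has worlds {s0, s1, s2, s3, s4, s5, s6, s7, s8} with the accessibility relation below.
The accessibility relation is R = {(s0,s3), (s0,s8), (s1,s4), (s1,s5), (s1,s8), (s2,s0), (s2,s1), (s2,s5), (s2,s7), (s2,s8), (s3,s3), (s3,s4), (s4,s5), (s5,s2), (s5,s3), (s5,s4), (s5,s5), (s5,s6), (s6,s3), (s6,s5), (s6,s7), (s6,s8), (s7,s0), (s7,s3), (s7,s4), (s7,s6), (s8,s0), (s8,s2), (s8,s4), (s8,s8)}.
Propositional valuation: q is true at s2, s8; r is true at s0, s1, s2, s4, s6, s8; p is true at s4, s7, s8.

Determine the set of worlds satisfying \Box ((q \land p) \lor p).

none

Let φ = \Box ((q \land p) \lor p). Evaluate φ at each world:
  s0 (successors {s3, s8}): φ is false.
  s1 (successors {s4, s5, s8}): φ is false.
  s2 (successors {s0, s1, s5, s7, s8}): φ is false.
  s3 (successors {s3, s4}): φ is false.
  s4 (successors {s5}): φ is false.
  s5 (successors {s2, s3, s4, s5, s6}): φ is false.
  s6 (successors {s3, s5, s7, s8}): φ is false.
  s7 (successors {s0, s3, s4, s6}): φ is false.
  s8 (successors {s0, s2, s4, s8}): φ is false.
For instance, at s7:
  At s7: \Box ((q \land p) \lor p) requires (q \land p) \lor p at every successor {s0, s3, s4, s6}.
    (q \land p) \lor p fails at s0, so \Box ((q \land p) \lor p) is false at s7.
Satisfying worlds: none.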